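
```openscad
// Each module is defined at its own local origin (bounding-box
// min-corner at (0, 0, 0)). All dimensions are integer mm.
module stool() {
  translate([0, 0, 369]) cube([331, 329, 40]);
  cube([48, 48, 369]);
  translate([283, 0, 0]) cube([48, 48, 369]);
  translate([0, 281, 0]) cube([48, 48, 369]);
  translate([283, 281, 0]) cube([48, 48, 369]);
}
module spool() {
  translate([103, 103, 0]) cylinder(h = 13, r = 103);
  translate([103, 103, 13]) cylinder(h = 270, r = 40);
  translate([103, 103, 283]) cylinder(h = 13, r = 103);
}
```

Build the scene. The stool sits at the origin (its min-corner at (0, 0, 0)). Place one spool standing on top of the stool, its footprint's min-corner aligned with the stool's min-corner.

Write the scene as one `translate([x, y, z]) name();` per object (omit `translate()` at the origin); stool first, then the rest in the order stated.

stool();
translate([0, 0, 409]) spool();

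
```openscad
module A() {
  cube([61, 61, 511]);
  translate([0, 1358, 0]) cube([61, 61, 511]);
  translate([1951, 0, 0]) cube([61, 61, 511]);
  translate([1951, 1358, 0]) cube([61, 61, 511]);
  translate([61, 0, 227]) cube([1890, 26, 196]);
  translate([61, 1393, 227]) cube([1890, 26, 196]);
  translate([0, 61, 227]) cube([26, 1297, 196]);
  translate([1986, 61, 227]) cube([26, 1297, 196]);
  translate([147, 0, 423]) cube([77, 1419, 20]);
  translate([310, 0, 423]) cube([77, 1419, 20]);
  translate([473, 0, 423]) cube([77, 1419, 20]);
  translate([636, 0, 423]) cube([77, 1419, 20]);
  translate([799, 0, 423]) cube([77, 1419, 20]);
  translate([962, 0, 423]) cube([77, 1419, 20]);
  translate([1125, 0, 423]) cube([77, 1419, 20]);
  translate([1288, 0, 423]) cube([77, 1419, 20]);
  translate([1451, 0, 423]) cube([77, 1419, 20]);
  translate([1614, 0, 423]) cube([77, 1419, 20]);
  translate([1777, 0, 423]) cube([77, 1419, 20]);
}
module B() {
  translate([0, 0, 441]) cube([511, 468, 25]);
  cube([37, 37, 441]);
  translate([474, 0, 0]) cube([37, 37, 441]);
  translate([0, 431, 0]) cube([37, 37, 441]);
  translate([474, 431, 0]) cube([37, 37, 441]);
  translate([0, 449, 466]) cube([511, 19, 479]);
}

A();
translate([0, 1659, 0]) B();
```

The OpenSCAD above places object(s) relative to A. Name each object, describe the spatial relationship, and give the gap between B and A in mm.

The chair's nearest face is 240 mm from the bed frame's +y face.

A is a bed frame. B is a chair. The chair is on the floor beside the bed frame on its +y side. The gap between the chair and the bed frame is 240 mm.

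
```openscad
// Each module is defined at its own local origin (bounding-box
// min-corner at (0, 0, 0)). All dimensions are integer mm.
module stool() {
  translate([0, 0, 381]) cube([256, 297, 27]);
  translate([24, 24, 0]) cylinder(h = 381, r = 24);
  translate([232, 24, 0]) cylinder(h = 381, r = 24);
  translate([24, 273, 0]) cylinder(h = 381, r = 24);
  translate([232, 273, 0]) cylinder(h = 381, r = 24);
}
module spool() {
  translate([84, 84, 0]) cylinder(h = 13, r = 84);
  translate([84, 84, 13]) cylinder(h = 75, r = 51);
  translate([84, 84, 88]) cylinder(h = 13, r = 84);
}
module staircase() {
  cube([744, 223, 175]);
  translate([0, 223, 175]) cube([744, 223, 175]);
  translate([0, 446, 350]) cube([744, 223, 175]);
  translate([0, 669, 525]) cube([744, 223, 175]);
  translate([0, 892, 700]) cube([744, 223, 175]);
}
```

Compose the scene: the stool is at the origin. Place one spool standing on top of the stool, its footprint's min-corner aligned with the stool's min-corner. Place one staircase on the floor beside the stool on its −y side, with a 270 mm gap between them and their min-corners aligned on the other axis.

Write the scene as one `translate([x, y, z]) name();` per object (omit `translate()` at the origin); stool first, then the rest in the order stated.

stool();
translate([0, 0, 408]) spool();
translate([0, -1385, 0]) staircase();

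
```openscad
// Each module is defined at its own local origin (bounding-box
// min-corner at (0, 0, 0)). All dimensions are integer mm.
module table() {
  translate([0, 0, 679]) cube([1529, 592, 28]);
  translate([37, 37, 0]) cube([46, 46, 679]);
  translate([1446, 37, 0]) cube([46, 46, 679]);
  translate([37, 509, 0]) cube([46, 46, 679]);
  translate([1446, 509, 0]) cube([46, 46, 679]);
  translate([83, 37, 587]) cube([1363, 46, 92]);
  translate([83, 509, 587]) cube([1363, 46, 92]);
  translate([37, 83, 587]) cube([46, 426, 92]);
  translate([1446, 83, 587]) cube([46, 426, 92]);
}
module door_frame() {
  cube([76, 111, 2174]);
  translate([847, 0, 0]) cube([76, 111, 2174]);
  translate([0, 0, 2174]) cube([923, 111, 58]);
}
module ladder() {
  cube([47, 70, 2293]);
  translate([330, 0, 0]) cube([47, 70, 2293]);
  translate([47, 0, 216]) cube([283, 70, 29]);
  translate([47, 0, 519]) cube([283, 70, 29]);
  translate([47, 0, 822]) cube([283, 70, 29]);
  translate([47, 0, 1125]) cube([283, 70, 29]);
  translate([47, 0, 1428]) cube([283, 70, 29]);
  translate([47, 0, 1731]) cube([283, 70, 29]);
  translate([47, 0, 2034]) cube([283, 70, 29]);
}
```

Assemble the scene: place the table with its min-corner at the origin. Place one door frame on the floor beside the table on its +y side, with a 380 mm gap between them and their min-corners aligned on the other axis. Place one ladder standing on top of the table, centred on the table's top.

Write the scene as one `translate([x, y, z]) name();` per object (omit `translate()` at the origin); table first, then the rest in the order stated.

table();
translate([0, 972, 0]) door_frame();
translate([576, 261, 707]) ladder();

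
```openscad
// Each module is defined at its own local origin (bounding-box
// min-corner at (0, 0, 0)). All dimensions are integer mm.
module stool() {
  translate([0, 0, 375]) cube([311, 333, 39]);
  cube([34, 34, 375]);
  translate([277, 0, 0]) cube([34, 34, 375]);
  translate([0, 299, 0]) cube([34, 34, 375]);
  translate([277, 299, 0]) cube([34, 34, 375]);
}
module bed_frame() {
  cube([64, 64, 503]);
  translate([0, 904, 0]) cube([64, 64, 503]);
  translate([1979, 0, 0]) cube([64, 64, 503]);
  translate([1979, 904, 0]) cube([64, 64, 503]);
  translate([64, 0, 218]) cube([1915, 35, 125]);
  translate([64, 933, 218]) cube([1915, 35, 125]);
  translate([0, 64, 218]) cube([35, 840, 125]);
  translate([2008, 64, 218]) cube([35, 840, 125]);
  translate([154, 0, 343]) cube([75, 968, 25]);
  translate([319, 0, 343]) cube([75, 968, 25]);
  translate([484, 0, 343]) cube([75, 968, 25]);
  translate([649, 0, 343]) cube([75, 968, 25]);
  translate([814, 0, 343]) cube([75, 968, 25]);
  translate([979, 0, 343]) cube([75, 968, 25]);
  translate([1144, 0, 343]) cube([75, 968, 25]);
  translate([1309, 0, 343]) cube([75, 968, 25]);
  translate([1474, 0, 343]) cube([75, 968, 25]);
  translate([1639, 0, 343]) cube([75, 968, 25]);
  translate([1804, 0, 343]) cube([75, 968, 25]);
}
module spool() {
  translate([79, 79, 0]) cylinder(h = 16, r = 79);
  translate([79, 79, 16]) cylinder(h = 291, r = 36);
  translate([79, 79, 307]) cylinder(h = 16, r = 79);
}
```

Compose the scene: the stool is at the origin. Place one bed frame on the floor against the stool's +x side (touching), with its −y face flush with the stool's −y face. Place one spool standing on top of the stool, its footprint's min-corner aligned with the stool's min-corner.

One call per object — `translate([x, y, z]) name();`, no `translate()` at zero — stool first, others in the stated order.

stool();
translate([311, 0, 0]) bed_frame();
translate([0, 0, 414]) spool();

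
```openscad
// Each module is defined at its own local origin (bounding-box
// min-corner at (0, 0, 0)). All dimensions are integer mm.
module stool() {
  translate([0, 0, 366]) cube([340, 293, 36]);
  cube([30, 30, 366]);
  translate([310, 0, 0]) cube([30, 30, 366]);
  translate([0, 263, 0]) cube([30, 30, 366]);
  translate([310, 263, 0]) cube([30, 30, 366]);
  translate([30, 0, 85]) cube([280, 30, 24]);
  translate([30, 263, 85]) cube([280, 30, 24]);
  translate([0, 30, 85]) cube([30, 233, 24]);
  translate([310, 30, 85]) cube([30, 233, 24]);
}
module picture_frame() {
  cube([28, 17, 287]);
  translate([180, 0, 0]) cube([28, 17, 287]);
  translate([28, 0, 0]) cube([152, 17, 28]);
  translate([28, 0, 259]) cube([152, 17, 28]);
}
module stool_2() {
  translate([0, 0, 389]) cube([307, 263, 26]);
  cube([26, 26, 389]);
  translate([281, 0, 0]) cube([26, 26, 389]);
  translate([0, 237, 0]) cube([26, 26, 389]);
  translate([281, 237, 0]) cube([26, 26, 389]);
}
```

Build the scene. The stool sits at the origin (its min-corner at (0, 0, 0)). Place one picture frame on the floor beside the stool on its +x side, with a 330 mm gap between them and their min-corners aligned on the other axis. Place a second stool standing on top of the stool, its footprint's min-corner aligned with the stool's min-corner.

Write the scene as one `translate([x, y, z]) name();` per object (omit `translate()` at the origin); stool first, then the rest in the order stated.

stool();
translate([670, 0, 0]) picture_frame();
translate([0, 0, 402]) stool_2();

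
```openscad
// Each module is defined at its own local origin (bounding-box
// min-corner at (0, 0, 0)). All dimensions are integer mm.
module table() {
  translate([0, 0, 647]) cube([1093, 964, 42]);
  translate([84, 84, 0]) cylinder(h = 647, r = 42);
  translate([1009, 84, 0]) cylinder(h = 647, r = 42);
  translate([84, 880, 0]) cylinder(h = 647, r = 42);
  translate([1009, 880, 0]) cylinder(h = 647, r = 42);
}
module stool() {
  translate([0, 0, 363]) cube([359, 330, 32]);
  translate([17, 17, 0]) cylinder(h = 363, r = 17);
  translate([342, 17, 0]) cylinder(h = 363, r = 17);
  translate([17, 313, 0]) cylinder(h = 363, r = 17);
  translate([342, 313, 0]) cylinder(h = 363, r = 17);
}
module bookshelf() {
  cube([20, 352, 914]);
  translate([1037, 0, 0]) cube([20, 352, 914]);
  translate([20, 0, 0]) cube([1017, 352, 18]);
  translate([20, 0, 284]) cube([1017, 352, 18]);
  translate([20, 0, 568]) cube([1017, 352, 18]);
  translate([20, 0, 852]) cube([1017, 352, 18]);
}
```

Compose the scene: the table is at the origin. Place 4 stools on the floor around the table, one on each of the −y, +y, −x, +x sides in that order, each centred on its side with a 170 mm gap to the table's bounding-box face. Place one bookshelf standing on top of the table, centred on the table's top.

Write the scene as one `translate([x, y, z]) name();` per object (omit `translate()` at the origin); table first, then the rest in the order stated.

table();
translate([367, -500, 0]) stool();
translate([367, 1134, 0]) stool();
translate([-529, 317, 0]) stool();
translate([1263, 317, 0]) stool();
translate([18, 306, 689]) bookshelf();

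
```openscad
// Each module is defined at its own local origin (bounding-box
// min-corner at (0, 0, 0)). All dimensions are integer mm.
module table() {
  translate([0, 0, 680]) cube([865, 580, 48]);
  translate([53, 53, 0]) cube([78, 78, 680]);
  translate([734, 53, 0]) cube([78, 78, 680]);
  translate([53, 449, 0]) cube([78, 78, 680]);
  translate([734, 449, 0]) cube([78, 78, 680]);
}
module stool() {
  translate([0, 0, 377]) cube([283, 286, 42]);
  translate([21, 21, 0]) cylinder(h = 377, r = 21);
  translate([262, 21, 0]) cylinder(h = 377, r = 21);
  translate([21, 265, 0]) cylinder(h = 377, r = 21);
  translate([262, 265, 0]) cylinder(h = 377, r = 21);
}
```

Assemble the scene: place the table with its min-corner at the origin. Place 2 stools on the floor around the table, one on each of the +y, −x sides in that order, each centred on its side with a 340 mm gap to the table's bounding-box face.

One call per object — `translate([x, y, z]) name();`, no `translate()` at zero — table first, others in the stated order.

table();
translate([291, 920, 0]) stool();
translate([-623, 147, 0]) stool();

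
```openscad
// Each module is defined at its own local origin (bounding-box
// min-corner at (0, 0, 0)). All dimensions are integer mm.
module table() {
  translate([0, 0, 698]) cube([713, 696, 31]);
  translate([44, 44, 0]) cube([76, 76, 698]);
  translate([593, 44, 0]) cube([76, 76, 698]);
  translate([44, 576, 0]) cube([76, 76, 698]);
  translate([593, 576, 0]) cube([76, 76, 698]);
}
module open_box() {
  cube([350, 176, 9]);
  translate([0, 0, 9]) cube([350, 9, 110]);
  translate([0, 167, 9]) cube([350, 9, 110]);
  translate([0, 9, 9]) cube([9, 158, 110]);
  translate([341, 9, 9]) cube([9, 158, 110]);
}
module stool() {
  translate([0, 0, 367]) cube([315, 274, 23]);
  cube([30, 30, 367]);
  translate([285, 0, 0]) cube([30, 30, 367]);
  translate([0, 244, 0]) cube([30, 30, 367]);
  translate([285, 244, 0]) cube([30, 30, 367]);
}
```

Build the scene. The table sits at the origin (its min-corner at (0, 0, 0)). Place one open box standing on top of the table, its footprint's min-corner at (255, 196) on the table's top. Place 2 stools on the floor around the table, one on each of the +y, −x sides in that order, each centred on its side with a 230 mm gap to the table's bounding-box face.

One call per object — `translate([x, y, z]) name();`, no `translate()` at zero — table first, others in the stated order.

table();
translate([255, 196, 729]) open_box();
translate([199, 926, 0]) stool();
translate([-545, 211, 0]) stool();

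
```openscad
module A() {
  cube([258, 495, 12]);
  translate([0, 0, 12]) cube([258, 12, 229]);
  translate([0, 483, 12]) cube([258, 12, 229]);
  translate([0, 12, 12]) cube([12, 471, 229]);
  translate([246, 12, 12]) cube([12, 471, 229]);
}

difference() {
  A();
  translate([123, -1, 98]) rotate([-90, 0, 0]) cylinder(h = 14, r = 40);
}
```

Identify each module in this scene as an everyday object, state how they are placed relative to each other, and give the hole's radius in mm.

The subtracted cylinder has r = 40 mm.

A is an open box. The open box has a circular hole through its front wall. The hole's radius is 40 mm.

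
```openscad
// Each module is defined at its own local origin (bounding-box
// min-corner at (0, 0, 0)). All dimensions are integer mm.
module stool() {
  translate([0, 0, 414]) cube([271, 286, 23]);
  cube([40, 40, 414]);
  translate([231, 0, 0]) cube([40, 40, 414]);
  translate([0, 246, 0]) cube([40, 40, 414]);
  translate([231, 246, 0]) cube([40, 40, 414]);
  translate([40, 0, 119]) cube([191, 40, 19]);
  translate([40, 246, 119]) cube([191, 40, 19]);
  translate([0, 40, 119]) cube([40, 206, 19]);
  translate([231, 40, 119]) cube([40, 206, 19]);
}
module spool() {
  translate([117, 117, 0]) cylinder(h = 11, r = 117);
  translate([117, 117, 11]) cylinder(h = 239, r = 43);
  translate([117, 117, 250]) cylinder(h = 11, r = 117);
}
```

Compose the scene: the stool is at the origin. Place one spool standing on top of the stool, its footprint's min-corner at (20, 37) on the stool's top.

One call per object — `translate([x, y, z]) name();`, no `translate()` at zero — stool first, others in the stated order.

stool();
translate([20, 37, 437]) spool();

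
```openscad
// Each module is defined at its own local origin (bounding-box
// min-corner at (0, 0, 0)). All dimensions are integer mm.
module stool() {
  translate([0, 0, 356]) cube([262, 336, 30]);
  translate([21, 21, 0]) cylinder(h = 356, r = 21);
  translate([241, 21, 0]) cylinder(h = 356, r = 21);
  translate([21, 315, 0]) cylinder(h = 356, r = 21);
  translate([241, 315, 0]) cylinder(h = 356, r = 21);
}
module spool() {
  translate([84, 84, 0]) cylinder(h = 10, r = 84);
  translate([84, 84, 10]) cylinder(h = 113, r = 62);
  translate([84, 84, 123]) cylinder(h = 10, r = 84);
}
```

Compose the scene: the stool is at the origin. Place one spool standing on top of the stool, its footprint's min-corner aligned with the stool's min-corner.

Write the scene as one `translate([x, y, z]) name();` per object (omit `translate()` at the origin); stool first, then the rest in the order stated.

stool();
translate([0, 0, 386]) spool();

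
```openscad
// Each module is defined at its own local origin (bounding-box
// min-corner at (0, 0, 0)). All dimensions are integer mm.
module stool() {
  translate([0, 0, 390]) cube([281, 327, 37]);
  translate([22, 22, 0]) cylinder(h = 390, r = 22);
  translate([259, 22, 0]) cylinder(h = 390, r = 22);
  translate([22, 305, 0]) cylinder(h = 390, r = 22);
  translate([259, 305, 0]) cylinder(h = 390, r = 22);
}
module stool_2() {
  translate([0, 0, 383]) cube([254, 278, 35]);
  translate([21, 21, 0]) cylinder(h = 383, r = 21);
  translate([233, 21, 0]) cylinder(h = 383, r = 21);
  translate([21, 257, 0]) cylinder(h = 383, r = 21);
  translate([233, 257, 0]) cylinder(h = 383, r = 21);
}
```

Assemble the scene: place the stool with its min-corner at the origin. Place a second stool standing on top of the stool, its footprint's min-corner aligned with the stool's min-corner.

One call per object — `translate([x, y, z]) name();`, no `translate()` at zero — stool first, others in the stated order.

stool();
translate([0, 0, 427]) stool_2();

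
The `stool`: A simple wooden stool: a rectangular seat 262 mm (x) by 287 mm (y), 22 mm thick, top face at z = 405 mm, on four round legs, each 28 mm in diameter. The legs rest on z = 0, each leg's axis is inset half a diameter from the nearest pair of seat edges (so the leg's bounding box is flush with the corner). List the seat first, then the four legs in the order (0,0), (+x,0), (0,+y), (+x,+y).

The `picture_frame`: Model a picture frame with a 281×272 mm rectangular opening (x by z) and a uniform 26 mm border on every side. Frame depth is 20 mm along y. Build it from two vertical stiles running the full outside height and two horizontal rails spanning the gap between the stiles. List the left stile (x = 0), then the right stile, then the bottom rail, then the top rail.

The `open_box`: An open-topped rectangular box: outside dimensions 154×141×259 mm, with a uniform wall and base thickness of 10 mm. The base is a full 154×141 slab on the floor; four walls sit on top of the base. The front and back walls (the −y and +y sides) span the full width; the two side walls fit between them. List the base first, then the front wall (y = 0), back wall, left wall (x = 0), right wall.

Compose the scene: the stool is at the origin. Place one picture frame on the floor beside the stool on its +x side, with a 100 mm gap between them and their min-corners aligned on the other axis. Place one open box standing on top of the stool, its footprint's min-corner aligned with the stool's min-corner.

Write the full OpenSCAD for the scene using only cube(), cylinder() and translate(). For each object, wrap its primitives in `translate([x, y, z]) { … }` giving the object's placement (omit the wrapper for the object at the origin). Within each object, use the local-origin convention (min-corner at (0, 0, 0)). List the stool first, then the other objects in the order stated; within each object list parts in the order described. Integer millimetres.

translate([0, 0, 383]) cube([262, 287, 22]);
translate([14, 14, 0]) cylinder(h = 383, r = 14);
translate([248, 14, 0]) cylinder(h = 383, r = 14);
translate([14, 273, 0]) cylinder(h = 383, r = 14);
translate([248, 273, 0]) cylinder(h = 383, r = 14);
translate([362, 0, 0]) {
  cube([26, 20, 324]);
  translate([307, 0, 0]) cube([26, 20, 324]);
  translate([26, 0, 0]) cube([281, 20, 26]);
  translate([26, 0, 298]) cube([281, 20, 26]);
}
translate([0, 0, 405]) {
  cube([154, 141, 10]);
  translate([0, 0, 10]) cube([154, 10, 249]);
  translate([0, 131, 10]) cube([154, 10, 249]);
  translate([0, 10, 10]) cube([10, 121, 249]);
  translate([144, 10, 10]) cube([10, 121, 249]);
}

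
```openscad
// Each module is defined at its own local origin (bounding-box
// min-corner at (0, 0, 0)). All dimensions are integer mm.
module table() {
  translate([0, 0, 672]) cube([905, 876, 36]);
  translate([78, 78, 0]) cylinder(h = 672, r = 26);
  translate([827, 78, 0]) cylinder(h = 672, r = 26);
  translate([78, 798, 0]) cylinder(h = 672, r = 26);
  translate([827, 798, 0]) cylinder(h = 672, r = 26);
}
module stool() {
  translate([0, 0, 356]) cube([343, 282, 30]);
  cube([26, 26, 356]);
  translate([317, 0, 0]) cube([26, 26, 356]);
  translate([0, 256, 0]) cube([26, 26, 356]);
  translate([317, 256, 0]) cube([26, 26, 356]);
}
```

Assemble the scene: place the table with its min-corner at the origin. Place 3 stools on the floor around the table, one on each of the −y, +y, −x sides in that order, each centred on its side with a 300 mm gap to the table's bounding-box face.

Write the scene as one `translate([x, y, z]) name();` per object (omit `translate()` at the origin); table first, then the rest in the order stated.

table();
translate([281, -582, 0]) stool();
translate([281, 1176, 0]) stool();
translate([-643, 297, 0]) stool();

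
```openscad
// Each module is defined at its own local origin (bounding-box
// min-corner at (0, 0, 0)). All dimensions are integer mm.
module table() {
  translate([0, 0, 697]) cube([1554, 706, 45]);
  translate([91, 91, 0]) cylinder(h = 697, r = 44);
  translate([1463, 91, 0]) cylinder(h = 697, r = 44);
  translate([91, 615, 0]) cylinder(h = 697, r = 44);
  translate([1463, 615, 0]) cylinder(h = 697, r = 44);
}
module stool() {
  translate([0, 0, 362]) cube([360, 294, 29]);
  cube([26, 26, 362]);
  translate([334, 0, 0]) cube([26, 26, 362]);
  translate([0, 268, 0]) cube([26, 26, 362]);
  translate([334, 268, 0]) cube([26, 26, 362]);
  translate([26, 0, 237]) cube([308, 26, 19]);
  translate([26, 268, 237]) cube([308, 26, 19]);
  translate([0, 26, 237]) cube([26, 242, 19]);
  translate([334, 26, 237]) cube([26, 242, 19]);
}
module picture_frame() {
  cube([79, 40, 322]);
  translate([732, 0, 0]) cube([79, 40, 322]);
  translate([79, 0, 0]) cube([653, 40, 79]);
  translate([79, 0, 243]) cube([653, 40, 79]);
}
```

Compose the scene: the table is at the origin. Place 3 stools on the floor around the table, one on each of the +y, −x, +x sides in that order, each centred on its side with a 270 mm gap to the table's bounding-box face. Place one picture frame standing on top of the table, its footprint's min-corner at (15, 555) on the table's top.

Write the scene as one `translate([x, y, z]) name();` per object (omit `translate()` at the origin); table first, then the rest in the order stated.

table();
translate([597, 976, 0]) stool();
translate([-630, 206, 0]) stool();
translate([1824, 206, 0]) stool();
translate([15, 555, 742]) picture_frame();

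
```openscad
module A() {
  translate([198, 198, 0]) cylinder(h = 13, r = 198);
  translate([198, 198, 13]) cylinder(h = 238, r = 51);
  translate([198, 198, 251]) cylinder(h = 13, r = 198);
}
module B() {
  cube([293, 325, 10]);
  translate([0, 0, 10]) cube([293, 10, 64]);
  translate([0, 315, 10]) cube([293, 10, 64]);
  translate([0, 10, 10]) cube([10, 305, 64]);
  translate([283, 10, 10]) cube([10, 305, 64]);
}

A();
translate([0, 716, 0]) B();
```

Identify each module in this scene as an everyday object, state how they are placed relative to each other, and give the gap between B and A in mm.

A is a spool. B is an open box. The open box is on the floor beside the spool on its +y side. The gap between the open box and the spool is 320 mm.

The open box's nearest face is 320 mm from the spool's +y face.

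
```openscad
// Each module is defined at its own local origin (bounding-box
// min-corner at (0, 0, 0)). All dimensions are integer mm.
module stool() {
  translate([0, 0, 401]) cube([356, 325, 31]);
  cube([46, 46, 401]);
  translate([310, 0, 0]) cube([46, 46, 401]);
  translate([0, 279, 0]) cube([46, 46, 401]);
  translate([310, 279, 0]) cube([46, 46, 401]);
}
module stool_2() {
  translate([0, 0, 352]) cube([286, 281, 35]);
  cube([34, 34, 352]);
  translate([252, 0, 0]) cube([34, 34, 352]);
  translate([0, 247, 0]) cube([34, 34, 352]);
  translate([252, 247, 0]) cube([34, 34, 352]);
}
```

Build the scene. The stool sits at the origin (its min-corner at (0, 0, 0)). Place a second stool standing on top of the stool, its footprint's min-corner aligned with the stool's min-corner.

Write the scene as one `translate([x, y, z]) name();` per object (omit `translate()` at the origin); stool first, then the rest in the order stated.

stool();
translate([0, 0, 432]) stool_2();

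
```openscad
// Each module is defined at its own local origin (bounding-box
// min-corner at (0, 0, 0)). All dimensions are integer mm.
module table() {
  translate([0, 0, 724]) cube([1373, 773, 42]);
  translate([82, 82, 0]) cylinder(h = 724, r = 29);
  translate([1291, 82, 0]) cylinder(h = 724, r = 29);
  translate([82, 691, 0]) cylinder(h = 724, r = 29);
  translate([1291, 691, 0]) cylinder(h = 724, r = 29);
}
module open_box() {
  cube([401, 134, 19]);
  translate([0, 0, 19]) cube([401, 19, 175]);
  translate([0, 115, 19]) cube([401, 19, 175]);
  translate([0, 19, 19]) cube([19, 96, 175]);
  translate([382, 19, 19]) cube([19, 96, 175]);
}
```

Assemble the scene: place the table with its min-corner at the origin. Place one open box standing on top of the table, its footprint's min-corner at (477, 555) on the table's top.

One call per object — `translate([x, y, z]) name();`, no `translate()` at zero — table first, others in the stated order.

table();
translate([477, 555, 766]) open_box();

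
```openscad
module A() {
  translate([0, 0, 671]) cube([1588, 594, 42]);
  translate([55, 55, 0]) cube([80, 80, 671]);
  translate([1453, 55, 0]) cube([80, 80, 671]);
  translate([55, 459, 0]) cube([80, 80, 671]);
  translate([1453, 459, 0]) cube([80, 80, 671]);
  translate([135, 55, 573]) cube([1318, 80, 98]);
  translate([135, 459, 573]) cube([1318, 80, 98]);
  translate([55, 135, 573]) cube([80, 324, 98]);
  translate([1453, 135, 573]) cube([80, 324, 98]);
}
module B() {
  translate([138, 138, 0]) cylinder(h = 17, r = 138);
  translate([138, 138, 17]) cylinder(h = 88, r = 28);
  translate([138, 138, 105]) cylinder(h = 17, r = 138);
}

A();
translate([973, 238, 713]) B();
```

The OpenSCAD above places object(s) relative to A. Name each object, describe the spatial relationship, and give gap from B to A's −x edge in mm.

The spool's min-x is at 973; the table's min-x is 0; gap = 973 mm.

A is a table. B is a spool. The spool is on top of the table. The gap from the spool to the table's −x edge is 973 mm.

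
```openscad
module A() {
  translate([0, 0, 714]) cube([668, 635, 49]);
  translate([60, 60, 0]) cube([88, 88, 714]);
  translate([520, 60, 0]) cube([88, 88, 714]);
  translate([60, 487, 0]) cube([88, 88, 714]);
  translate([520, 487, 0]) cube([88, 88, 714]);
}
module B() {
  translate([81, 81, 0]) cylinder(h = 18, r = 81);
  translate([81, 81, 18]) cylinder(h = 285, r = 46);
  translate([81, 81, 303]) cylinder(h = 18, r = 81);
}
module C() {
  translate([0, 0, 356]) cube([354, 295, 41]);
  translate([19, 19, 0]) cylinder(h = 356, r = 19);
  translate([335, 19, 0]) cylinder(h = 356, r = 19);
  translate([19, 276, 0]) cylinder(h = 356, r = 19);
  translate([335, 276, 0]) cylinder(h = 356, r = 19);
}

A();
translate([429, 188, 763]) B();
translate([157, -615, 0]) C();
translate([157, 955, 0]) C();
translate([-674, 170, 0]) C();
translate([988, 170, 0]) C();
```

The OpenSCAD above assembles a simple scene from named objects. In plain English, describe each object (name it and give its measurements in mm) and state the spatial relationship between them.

A is a rectangular dining table. The top is 668×635×49 mm with its upper surface at z = 763 mm. It stands on four 88×88 mm square legs, each inset 60 mm from the nearest pair of top edges, running from the floor to the underside of the top.

B is a spool: two coaxial disc flanges of radius 81 mm and thickness 18 mm, joined by a core cylinder of radius 46 mm and height 285 mm. The lower flange rests on z = 0 and the three cylinders share a vertical axis.

C is a simple wooden stool: a rectangular seat 354 mm (x) by 295 mm (y), 41 mm thick, top face at z = 397 mm, on four round legs, each 38 mm in diameter. The legs rest on z = 0, each leg's axis is inset half a diameter from the nearest pair of seat edges (so the leg's bounding box is flush with the corner).

The spool is on top of the table. Four stools sit around the table at the −y, +y, −x, +x sides.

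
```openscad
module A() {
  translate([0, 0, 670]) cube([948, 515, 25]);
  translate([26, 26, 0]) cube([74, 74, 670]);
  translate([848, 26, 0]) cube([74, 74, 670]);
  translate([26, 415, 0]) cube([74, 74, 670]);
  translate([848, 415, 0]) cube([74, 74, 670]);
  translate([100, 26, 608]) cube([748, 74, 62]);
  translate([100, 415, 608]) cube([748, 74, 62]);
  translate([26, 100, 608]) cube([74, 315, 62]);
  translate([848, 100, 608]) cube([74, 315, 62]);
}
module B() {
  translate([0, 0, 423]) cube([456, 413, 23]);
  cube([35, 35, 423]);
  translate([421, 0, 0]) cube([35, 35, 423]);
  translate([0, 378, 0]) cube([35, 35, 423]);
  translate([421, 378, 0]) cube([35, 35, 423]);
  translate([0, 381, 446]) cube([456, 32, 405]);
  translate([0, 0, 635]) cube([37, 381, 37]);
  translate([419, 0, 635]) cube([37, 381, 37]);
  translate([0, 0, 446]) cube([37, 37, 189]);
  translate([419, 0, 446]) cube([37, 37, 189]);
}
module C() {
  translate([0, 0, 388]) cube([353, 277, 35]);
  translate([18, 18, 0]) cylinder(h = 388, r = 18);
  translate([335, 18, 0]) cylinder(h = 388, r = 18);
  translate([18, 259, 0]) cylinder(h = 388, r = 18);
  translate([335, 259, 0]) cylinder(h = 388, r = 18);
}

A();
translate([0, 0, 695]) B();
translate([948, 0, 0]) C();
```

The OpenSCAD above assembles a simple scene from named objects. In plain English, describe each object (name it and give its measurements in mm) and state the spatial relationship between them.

A is a table with a 948×515 mm rectangular top, 25 mm thick, top surface at z = 695 mm, supported by four 74×74 mm square legs, each inset 26 mm from the nearest pair of top edges, running from the floor. Four apron rails, 74 mm thick and 62 mm tall, run between adjacent legs with their top edges flush with the underside of the top and their outer faces flush with the legs' outer faces.

B is a chair. The seat is a 456×413×23 mm slab with its top at z = 446 mm, on four 35×35 mm corner legs (flush with the seat edges, standing on z = 0). A flat backrest 32 mm thick, 405 mm tall, spans the full seat width and rises from the seat top along its +y edge, rear face flush with the rear of the seat. Two armrests of 37×37 mm section run along each side from the seat's front edge to the front of the backrest, top faces 226 mm above the seat top and outer faces flush with the seat's x-edges; a 37×37 mm post under the front of each armrest stands on the seat at the front corner.

C is a simple wooden stool: a rectangular seat 353 mm (x) by 277 mm (y), 35 mm thick, top face at z = 423 mm, on four round legs, each 36 mm in diameter. The legs rest on z = 0, each leg's axis is inset half a diameter from the nearest pair of seat edges (so the leg's bounding box is flush with the corner).

The chair is on top of the table. The stool is against the table's +x side, with their −y faces flush.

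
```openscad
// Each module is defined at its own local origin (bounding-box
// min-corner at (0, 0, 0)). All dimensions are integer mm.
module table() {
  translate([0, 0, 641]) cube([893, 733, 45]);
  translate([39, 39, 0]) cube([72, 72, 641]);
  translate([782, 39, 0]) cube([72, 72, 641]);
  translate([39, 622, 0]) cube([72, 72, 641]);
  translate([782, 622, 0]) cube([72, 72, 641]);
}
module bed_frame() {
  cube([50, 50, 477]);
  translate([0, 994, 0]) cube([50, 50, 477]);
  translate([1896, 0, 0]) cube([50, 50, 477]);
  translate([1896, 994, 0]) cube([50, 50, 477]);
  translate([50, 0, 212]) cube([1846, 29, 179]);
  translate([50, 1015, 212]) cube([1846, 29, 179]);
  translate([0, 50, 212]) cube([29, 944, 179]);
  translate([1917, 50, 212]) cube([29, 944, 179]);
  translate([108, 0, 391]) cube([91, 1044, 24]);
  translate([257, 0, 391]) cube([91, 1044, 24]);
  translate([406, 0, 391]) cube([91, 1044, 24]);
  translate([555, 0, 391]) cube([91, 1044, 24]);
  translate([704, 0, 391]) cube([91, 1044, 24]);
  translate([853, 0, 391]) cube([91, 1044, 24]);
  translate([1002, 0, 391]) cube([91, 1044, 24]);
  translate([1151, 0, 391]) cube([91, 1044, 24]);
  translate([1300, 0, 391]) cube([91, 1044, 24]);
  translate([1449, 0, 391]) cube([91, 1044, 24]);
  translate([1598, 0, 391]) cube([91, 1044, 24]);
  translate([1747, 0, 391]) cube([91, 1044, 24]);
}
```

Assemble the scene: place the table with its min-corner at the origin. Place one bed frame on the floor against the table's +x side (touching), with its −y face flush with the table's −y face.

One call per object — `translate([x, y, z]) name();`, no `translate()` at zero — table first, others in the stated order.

table();
translate([893, 0, 0]) bed_frame();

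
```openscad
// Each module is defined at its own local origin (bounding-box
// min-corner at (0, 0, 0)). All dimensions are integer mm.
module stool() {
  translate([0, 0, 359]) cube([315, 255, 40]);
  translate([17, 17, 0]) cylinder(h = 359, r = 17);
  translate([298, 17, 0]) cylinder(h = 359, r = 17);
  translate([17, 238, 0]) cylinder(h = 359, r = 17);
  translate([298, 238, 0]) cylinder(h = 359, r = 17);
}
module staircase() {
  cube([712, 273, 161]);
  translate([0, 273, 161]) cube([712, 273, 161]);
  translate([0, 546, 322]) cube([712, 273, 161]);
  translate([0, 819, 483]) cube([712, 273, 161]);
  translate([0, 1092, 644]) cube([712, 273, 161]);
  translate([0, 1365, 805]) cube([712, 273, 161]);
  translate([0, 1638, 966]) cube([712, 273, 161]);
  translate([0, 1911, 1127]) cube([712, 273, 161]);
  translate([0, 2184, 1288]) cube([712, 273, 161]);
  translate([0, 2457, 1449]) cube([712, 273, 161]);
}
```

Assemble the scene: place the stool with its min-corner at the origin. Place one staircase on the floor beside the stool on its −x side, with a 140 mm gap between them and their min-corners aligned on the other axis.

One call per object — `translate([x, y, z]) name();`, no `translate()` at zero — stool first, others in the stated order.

stool();
translate([-852, 0, 0]) staircase();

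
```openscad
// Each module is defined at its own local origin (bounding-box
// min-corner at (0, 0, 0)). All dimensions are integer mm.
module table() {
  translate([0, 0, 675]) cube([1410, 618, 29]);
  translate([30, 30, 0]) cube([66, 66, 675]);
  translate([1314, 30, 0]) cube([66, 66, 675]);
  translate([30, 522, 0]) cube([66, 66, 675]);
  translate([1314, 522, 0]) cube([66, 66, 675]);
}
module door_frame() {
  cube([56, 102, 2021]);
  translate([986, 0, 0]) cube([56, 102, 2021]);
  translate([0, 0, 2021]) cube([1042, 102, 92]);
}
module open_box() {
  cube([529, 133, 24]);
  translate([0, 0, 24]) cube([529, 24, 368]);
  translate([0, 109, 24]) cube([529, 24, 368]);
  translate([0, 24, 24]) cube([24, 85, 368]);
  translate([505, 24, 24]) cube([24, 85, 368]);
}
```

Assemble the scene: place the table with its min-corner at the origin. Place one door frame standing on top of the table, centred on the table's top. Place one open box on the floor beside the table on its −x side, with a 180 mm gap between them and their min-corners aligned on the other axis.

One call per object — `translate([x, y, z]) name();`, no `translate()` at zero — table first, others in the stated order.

table();
translate([184, 258, 704]) door_frame();
translate([-709, 0, 0]) open_box();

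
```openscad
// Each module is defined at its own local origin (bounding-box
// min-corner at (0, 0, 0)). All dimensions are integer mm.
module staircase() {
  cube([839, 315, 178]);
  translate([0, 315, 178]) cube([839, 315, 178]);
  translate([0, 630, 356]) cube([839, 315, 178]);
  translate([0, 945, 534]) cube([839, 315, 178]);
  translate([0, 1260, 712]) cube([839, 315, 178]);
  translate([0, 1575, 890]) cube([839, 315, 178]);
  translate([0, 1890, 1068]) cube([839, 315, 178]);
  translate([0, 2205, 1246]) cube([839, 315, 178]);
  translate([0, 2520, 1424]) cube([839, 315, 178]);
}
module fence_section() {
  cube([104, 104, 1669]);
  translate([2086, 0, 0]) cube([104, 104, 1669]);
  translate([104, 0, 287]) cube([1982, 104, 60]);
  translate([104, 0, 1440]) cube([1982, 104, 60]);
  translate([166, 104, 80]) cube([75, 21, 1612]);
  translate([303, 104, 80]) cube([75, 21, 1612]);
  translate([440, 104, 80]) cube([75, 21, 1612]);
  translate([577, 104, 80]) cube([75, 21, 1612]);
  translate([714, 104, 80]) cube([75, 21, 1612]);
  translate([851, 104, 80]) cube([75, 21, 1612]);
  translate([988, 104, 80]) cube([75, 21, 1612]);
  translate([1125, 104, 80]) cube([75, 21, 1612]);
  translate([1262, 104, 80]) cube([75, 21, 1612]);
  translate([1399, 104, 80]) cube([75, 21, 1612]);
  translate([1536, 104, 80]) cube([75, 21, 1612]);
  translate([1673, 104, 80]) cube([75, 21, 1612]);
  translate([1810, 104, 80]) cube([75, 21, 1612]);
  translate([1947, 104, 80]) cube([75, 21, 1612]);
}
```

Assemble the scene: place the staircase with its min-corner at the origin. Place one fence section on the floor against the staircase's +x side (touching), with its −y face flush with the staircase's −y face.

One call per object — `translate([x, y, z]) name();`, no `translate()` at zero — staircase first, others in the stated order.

staircase();
translate([839, 0, 0]) fence_section();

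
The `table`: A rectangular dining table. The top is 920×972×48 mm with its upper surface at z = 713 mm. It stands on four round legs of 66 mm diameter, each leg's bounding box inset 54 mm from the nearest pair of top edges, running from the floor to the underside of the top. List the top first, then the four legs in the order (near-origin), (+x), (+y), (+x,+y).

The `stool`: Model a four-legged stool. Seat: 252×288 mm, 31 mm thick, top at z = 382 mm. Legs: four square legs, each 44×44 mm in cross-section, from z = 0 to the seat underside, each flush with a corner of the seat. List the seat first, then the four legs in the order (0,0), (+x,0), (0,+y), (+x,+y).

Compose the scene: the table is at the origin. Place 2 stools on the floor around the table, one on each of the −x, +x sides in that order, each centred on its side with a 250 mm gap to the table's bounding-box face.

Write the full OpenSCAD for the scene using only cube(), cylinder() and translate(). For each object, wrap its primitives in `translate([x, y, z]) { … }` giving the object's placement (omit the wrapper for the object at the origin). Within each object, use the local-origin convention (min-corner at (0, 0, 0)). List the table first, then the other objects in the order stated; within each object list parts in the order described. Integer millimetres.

translate([0, 0, 665]) cube([920, 972, 48]);
translate([87, 87, 0]) cylinder(h = 665, r = 33);
translate([833, 87, 0]) cylinder(h = 665, r = 33);
translate([87, 885, 0]) cylinder(h = 665, r = 33);
translate([833, 885, 0]) cylinder(h = 665, r = 33);
translate([-502, 342, 0]) {
  translate([0, 0, 351]) cube([252, 288, 31]);
  cube([44, 44, 351]);
  translate([208, 0, 0]) cube([44, 44, 351]);
  translate([0, 244, 0]) cube([44, 44, 351]);
  translate([208, 244, 0]) cube([44, 44, 351]);
}
translate([1170, 342, 0]) {
  translate([0, 0, 351]) cube([252, 288, 31]);
  cube([44, 44, 351]);
  translate([208, 0, 0]) cube([44, 44, 351]);
  translate([0, 244, 0]) cube([44, 44, 351]);
  translate([208, 244, 0]) cube([44, 44, 351]);
}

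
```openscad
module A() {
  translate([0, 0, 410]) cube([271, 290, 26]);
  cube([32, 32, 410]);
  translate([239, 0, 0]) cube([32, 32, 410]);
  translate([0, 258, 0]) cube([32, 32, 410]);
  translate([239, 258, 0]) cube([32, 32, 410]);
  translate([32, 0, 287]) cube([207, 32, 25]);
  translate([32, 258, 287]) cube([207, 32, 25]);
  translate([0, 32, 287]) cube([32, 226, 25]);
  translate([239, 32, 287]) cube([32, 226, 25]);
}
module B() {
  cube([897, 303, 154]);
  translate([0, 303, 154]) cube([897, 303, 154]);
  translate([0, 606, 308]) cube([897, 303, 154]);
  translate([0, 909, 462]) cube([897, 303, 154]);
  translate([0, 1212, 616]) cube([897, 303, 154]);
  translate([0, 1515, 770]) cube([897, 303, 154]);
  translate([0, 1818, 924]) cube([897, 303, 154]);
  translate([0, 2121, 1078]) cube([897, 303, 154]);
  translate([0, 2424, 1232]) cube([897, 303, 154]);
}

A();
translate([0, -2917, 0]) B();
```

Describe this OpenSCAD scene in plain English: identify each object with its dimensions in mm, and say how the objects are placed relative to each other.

A is a four-legged stool. The seat is 271×290 mm, 26 mm thick, top at z = 436 mm. It stands on four square legs, each 32×32 mm in cross-section, from z = 0 to the seat underside, each flush with a corner of the seat. Four stretchers, 32 mm wide and 25 mm tall, connect adjacent legs with their undersides at z = 287 mm, each running between the inner faces of the legs it joins and aligned with the legs' outer faces on the other axis.

B is a run of 9 identical solid stair steps. Each tread is 897×303 mm and each step block is 154 mm high. Step 1 rests on the floor; step k is offset from step 1 by (k−1)×303 mm in y and (k−1)×154 mm in z.

The staircase is on the floor beside the stool on its −y side.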